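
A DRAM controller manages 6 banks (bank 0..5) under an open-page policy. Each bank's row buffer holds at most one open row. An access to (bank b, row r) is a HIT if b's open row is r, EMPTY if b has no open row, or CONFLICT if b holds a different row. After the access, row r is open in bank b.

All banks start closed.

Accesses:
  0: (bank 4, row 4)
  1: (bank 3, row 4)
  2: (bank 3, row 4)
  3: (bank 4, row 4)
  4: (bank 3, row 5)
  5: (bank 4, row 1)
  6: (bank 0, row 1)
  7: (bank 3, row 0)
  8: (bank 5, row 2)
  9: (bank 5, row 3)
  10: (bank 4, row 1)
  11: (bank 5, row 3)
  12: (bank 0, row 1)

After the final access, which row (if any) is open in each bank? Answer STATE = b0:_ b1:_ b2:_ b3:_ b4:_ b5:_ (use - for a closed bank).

STATE = b0:1 b1:- b2:- b3:0 b4:1 b5:3

step 0: bank4 None->4 [EMPTY]
step 1: bank3 None->4 [EMPTY]
step 2: bank3 4->4 [HIT]
step 3: bank4 4->4 [HIT]
step 4: bank3 4->5 [CONFLICT]
step 5: bank4 4->1 [CONFLICT]
step 6: bank0 None->1 [EMPTY]
step 7: bank3 5->0 [CONFLICT]
step 8: bank5 None->2 [EMPTY]
step 9: bank5 2->3 [CONFLICT]
step 10: bank4 1->1 [HIT]
step 11: bank5 3->3 [HIT]
step 12: bank0 1->1 [HIT]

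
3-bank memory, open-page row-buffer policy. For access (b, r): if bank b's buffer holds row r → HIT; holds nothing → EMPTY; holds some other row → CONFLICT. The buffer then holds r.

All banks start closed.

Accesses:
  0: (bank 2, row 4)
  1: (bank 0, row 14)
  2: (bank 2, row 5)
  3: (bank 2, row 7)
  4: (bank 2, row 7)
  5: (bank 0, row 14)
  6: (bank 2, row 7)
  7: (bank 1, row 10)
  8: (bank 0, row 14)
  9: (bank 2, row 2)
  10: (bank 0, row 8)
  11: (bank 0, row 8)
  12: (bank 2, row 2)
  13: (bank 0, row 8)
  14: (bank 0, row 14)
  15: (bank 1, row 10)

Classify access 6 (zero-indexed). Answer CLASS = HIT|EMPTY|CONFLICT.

0: bank 2 row 4 — prev None → EMPTY
1: bank 0 row 14 — prev None → EMPTY
2: bank 2 row 5 — prev 4 → CONFLICT
3: bank 2 row 7 — prev 5 → CONFLICT
4: bank 2 row 7 — prev 7 → HIT
5: bank 0 row 14 — prev 14 → HIT
6: bank 2 row 7 — prev 7 → HIT
7: bank 1 row 10 — prev None → EMPTY
8: bank 0 row 14 — prev 14 → HIT
9: bank 2 row 2 — prev 7 → CONFLICT
10: bank 0 row 8 — prev 14 → CONFLICT
11: bank 0 row 8 — prev 8 → HIT
12: bank 2 row 2 — prev 2 → HIT
13: bank 0 row 8 — prev 8 → HIT
14: bank 0 row 14 — prev 8 → CONFLICT
15: bank 1 row 10 — prev 10 → HIT

CLASS = HIT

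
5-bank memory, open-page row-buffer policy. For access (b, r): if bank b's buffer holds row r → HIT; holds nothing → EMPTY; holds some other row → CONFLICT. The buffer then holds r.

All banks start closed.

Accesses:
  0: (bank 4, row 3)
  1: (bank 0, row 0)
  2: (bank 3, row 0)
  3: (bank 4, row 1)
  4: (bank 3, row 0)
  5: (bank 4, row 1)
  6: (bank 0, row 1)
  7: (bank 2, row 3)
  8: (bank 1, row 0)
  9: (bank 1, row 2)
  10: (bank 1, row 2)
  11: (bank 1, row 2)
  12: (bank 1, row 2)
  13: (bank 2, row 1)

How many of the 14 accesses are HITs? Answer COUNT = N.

#0 (4,3) E
#1 (0,0) E
#2 (3,0) E
#3 (4,1) C  (was 3)
#4 (3,0) H  (was 0)
#5 (4,1) H  (was 1)
#6 (0,1) C  (was 0)
#7 (2,3) E
#8 (1,0) E
#9 (1,2) C  (was 0)
#10 (1,2) H  (was 2)
#11 (1,2) H  (was 2)
#12 (1,2) H  (was 2)
#13 (2,1) C  (was 3)

COUNT = 5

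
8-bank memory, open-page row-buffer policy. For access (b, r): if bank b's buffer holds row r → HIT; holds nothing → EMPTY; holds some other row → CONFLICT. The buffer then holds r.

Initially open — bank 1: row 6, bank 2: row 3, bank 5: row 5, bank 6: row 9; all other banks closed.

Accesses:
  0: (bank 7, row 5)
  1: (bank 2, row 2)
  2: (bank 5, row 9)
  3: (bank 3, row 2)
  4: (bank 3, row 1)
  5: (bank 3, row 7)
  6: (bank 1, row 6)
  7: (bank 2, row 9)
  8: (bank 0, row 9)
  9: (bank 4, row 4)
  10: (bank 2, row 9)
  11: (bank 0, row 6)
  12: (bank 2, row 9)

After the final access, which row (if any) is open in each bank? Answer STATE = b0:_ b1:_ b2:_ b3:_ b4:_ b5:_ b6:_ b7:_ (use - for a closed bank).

0: bank 7 row 5 — prev None → EMPTY
1: bank 2 row 2 — prev 3 → CONFLICT
2: bank 5 row 9 — prev 5 → CONFLICT
3: bank 3 row 2 — prev None → EMPTY
4: bank 3 row 1 — prev 2 → CONFLICT
5: bank 3 row 7 — prev 1 → CONFLICT
6: bank 1 row 6 — prev 6 → HIT
7: bank 2 row 9 — prev 2 → CONFLICT
8: bank 0 row 9 — prev None → EMPTY
9: bank 4 row 4 — prev None → EMPTY
10: bank 2 row 9 — prev 9 → HIT
11: bank 0 row 6 — prev 9 → CONFLICT
12: bank 2 row 9 — prev 9 → HIT

STATE = b0:6 b1:6 b2:9 b3:7 b4:4 b5:9 b6:9 b7:5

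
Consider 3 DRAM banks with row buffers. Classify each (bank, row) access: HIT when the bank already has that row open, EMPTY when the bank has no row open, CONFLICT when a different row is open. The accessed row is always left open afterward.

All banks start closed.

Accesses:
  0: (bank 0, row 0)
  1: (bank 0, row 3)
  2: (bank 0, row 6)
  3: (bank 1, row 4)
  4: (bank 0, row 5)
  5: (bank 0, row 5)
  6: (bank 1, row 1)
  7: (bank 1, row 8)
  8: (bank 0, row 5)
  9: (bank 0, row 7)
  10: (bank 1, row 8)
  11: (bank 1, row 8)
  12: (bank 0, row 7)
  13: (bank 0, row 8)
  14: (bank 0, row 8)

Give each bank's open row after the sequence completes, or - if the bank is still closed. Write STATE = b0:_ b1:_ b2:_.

  [0] b0 r0: no row ⇒ E
  [1] b0 r3: had r0 ⇒ C
  [2] b0 r6: had r3 ⇒ C
  [3] b1 r4: no row ⇒ E
  [4] b0 r5: had r6 ⇒ C
  [5] b0 r5: had r5 ⇒ H
  [6] b1 r1: had r4 ⇒ C
  [7] b1 r8: had r1 ⇒ C
  [8] b0 r5: had r5 ⇒ H
  [9] b0 r7: had r5 ⇒ C
  [10] b1 r8: had r8 ⇒ H
  [11] b1 r8: had r8 ⇒ H
  [12] b0 r7: had r7 ⇒ H
  [13] b0 r8: had r7 ⇒ C
  [14] b0 r8: had r8 ⇒ H

STATE = b0:8 b1:8 b2:-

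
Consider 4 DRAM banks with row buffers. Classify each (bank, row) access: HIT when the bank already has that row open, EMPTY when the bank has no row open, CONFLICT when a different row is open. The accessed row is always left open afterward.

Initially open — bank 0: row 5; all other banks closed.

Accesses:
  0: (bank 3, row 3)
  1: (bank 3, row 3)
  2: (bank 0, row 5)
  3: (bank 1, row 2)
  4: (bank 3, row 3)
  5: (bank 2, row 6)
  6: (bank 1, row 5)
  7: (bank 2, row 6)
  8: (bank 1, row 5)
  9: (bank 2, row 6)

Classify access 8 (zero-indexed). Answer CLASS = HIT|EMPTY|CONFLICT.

CLASS = HIT

  [0] b3 r3: no row ⇒ E
  [1] b3 r3: had r3 ⇒ H
  [2] b0 r5: had r5 ⇒ H
  [3] b1 r2: no row ⇒ E
  [4] b3 r3: had r3 ⇒ H
  [5] b2 r6: no row ⇒ E
  [6] b1 r5: had r2 ⇒ C
  [7] b2 r6: had r6 ⇒ H
  [8] b1 r5: had r5 ⇒ H
  [9] b2 r6: had r6 ⇒ H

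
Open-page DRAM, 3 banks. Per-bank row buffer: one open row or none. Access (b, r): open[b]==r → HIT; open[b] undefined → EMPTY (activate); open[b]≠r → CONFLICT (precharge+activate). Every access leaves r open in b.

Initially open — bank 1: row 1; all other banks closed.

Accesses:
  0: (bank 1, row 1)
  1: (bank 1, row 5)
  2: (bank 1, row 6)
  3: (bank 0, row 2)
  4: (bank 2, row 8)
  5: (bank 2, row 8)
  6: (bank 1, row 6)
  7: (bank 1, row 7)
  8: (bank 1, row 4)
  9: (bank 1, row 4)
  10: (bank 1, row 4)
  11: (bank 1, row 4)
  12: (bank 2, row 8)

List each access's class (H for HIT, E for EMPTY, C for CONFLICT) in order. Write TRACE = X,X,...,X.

TRACE = H,C,C,E,E,H,H,C,C,H,H,H,H

step 0: bank1 1->1 [HIT]
step 1: bank1 1->5 [CONFLICT]
step 2: bank1 5->6 [CONFLICT]
step 3: bank0 None->2 [EMPTY]
step 4: bank2 None->8 [EMPTY]
step 5: bank2 8->8 [HIT]
step 6: bank1 6->6 [HIT]
step 7: bank1 6->7 [CONFLICT]
step 8: bank1 7->4 [CONFLICT]
step 9: bank1 4->4 [HIT]
step 10: bank1 4->4 [HIT]
step 11: bank1 4->4 [HIT]
step 12: bank2 8->8 [HIT]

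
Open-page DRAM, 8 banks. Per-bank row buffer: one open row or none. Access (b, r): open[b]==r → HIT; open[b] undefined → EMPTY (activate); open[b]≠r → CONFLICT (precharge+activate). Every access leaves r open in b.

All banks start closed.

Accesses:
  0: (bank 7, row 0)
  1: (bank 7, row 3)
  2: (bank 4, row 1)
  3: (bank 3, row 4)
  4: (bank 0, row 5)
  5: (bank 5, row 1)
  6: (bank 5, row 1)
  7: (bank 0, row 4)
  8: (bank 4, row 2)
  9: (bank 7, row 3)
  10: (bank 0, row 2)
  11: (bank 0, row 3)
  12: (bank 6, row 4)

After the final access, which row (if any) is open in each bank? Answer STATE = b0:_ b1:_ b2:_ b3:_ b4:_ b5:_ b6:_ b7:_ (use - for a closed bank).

step 0: bank7 None->0 [EMPTY]
step 1: bank7 0->3 [CONFLICT]
step 2: bank4 None->1 [EMPTY]
step 3: bank3 None->4 [EMPTY]
step 4: bank0 None->5 [EMPTY]
step 5: bank5 None->1 [EMPTY]
step 6: bank5 1->1 [HIT]
step 7: bank0 5->4 [CONFLICT]
step 8: bank4 1->2 [CONFLICT]
step 9: bank7 3->3 [HIT]
step 10: bank0 4->2 [CONFLICT]
step 11: bank0 2->3 [CONFLICT]
step 12: bank6 None->4 [EMPTY]

STATE = b0:3 b1:- b2:- b3:4 b4:2 b5:1 b6:4 b7:3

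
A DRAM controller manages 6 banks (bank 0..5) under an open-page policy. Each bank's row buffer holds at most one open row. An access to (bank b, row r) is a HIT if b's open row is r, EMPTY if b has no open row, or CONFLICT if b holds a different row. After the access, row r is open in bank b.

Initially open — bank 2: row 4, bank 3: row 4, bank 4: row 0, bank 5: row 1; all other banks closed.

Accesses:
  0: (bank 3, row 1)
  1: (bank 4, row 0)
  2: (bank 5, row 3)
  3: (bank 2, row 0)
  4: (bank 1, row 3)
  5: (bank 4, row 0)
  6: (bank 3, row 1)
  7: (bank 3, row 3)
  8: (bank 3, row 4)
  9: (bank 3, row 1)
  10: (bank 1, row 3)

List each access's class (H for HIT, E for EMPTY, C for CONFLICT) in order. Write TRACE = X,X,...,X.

TRACE = C,H,C,C,E,H,H,C,C,C,H

#0 (3,1) C  (was 4)
#1 (4,0) H  (was 0)
#2 (5,3) C  (was 1)
#3 (2,0) C  (was 4)
#4 (1,3) E
#5 (4,0) H  (was 0)
#6 (3,1) H  (was 1)
#7 (3,3) C  (was 1)
#8 (3,4) C  (was 3)
#9 (3,1) C  (was 4)
#10 (1,3) H  (was 3)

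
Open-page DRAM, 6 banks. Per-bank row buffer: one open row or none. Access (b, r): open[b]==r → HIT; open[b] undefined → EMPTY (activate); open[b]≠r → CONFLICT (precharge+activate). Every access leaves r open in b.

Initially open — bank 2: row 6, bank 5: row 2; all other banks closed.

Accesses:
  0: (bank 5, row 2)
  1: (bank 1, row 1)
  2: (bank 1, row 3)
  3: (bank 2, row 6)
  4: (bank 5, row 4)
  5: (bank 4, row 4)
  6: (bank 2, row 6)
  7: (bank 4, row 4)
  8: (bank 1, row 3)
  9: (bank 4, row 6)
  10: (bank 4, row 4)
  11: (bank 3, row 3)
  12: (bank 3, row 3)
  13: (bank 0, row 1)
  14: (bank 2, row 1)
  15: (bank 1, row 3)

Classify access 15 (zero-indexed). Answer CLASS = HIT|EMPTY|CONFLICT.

step 0: bank5 2->2 [HIT]
step 1: bank1 None->1 [EMPTY]
step 2: bank1 1->3 [CONFLICT]
step 3: bank2 6->6 [HIT]
step 4: bank5 2->4 [CONFLICT]
step 5: bank4 None->4 [EMPTY]
step 6: bank2 6->6 [HIT]
step 7: bank4 4->4 [HIT]
step 8: bank1 3->3 [HIT]
step 9: bank4 4->6 [CONFLICT]
step 10: bank4 6->4 [CONFLICT]
step 11: bank3 None->3 [EMPTY]
step 12: bank3 3->3 [HIT]
step 13: bank0 None->1 [EMPTY]
step 14: bank2 6->1 [CONFLICT]
step 15: bank1 3->3 [HIT]

CLASS = HIT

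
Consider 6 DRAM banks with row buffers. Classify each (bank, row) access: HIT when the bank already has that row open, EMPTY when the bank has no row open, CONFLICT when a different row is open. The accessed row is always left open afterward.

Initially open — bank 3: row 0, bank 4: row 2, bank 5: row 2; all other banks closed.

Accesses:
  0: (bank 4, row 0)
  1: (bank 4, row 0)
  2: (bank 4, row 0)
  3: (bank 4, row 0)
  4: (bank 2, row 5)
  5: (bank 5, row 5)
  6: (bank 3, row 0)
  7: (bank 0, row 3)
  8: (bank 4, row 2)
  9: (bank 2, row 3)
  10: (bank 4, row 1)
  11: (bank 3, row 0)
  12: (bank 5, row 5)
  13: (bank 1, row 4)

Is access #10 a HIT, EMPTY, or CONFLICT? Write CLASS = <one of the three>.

#0 (4,0) C  (was 2)
#1 (4,0) H  (was 0)
#2 (4,0) H  (was 0)
#3 (4,0) H  (was 0)
#4 (2,5) E
#5 (5,5) C  (was 2)
#6 (3,0) H  (was 0)
#7 (0,3) E
#8 (4,2) C  (was 0)
#9 (2,3) C  (was 5)
#10 (4,1) C  (was 2)
#11 (3,0) H  (was 0)
#12 (5,5) H  (was 5)
#13 (1,4) E

CLASS = CONFLICT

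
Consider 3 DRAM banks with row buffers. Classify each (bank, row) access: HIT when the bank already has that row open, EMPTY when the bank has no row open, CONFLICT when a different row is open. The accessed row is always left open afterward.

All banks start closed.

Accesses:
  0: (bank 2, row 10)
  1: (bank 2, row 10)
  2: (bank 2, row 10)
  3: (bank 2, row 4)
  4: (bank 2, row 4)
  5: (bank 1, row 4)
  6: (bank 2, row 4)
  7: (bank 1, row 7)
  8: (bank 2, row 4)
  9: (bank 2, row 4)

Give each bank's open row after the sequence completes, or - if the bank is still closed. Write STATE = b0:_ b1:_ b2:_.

#0 (2,10) E
#1 (2,10) H  (was 10)
#2 (2,10) H  (was 10)
#3 (2,4) C  (was 10)
#4 (2,4) H  (was 4)
#5 (1,4) E
#6 (2,4) H  (was 4)
#7 (1,7) C  (was 4)
#8 (2,4) H  (was 4)
#9 (2,4) H  (was 4)

STATE = b0:- b1:7 b2:4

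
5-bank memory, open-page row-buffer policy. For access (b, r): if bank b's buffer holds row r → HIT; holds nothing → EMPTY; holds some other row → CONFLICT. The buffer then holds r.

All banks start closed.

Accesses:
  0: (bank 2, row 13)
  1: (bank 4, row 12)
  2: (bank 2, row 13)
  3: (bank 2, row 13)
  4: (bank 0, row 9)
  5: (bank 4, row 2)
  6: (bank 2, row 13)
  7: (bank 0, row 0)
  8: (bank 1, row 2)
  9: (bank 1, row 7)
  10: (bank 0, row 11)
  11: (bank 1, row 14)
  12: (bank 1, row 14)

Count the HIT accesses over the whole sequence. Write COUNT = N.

COUNT = 4

step 0: bank2 None->13 [EMPTY]
step 1: bank4 None->12 [EMPTY]
step 2: bank2 13->13 [HIT]
step 3: bank2 13->13 [HIT]
step 4: bank0 None->9 [EMPTY]
step 5: bank4 12->2 [CONFLICT]
step 6: bank2 13->13 [HIT]
step 7: bank0 9->0 [CONFLICT]
step 8: bank1 None->2 [EMPTY]
step 9: bank1 2->7 [CONFLICT]
step 10: bank0 0->11 [CONFLICT]
step 11: bank1 7->14 [CONFLICT]
step 12: bank1 14->14 [HIT]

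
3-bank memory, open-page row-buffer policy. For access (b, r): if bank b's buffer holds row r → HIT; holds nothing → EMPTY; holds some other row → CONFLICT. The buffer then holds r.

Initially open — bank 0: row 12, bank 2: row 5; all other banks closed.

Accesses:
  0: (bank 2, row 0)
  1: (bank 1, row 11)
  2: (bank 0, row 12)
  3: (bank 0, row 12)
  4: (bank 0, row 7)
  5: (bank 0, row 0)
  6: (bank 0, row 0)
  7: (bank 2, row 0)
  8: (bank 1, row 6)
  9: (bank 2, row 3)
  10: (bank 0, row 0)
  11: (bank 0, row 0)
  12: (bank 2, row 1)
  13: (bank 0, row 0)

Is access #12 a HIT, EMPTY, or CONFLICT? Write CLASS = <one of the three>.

#0 (2,0) C  (was 5)
#1 (1,11) E
#2 (0,12) H  (was 12)
#3 (0,12) H  (was 12)
#4 (0,7) C  (was 12)
#5 (0,0) C  (was 7)
#6 (0,0) H  (was 0)
#7 (2,0) H  (was 0)
#8 (1,6) C  (was 11)
#9 (2,3) C  (was 0)
#10 (0,0) H  (was 0)
#11 (0,0) H  (was 0)
#12 (2,1) C  (was 3)
#13 (0,0) H  (was 0)

CLASS = CONFLICT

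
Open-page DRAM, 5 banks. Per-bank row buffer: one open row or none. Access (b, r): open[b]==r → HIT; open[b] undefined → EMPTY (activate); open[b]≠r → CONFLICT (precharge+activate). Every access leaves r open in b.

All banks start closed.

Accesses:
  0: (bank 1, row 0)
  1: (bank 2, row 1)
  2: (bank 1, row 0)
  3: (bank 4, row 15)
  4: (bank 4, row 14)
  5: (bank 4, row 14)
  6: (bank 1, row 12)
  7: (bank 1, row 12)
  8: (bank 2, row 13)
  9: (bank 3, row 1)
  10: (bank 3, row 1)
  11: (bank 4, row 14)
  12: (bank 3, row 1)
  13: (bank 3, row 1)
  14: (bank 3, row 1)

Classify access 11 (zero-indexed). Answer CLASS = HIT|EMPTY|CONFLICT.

#0 (1,0) E
#1 (2,1) E
#2 (1,0) H  (was 0)
#3 (4,15) E
#4 (4,14) C  (was 15)
#5 (4,14) H  (was 14)
#6 (1,12) C  (was 0)
#7 (1,12) H  (was 12)
#8 (2,13) C  (was 1)
#9 (3,1) E
#10 (3,1) H  (was 1)
#11 (4,14) H  (was 14)
#12 (3,1) H  (was 1)
#13 (3,1) H  (was 1)
#14 (3,1) H  (was 1)

CLASS = HIT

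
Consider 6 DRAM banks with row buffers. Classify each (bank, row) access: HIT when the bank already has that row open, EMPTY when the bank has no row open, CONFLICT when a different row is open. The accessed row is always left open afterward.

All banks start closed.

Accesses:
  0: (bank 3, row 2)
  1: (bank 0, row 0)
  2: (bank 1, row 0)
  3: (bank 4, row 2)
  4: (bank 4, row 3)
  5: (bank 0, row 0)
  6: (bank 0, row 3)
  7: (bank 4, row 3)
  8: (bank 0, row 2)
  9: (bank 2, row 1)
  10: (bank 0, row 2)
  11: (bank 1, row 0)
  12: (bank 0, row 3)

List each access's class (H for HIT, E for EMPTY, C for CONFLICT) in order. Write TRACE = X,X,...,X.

TRACE = E,E,E,E,C,H,C,H,C,E,H,H,C

step 0: bank3 None->2 [EMPTY]
step 1: bank0 None->0 [EMPTY]
step 2: bank1 None->0 [EMPTY]
step 3: bank4 None->2 [EMPTY]
step 4: bank4 2->3 [CONFLICT]
step 5: bank0 0->0 [HIT]
step 6: bank0 0->3 [CONFLICT]
step 7: bank4 3->3 [HIT]
step 8: bank0 3->2 [CONFLICT]
step 9: bank2 None->1 [EMPTY]
step 10: bank0 2->2 [HIT]
step 11: bank1 0->0 [HIT]
step 12: bank0 2->3 [CONFLICT]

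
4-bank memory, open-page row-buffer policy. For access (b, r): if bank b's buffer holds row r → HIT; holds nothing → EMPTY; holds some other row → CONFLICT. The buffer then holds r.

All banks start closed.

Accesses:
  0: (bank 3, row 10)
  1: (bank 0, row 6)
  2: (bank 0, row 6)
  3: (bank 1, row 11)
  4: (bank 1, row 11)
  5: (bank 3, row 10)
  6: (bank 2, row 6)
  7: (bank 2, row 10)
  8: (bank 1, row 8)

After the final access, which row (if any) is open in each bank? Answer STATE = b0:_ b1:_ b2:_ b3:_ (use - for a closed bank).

#0 (3,10) E
#1 (0,6) E
#2 (0,6) H  (was 6)
#3 (1,11) E
#4 (1,11) H  (was 11)
#5 (3,10) H  (was 10)
#6 (2,6) E
#7 (2,10) C  (was 6)
#8 (1,8) C  (was 11)

STATE = b0:6 b1:8 b2:10 b3:10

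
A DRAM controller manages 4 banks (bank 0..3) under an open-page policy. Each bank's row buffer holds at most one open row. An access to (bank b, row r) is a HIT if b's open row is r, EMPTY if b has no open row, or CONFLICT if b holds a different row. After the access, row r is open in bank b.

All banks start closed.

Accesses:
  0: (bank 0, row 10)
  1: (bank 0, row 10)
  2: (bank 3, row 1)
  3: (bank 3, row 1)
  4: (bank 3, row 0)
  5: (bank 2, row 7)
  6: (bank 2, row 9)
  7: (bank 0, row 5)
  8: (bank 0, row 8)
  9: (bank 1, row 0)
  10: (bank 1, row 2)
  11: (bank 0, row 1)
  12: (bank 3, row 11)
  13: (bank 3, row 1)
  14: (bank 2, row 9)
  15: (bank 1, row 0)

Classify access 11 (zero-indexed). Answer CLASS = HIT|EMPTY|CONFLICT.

#0 (0,10) E
#1 (0,10) H  (was 10)
#2 (3,1) E
#3 (3,1) H  (was 1)
#4 (3,0) C  (was 1)
#5 (2,7) E
#6 (2,9) C  (was 7)
#7 (0,5) C  (was 10)
#8 (0,8) C  (was 5)
#9 (1,0) E
#10 (1,2) C  (was 0)
#11 (0,1) C  (was 8)
#12 (3,11) C  (was 0)
#13 (3,1) C  (was 11)
#14 (2,9) H  (was 9)
#15 (1,0) C  (was 2)

CLASS = CONFLICT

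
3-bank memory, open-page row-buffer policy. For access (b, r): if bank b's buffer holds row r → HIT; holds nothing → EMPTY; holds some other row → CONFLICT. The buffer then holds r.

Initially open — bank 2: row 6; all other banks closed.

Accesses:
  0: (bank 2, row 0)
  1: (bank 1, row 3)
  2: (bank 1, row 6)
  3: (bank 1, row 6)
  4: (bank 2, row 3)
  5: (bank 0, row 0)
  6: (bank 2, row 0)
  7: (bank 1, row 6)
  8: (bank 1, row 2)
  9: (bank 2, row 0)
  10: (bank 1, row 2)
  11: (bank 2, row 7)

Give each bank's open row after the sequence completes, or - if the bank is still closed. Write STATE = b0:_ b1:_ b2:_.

STATE = b0:0 b1:2 b2:7

#0 (2,0) C  (was 6)
#1 (1,3) E
#2 (1,6) C  (was 3)
#3 (1,6) H  (was 6)
#4 (2,3) C  (was 0)
#5 (0,0) E
#6 (2,0) C  (was 3)
#7 (1,6) H  (was 6)
#8 (1,2) C  (was 6)
#9 (2,0) H  (was 0)
#10 (1,2) H  (was 2)
#11 (2,7) C  (was 0)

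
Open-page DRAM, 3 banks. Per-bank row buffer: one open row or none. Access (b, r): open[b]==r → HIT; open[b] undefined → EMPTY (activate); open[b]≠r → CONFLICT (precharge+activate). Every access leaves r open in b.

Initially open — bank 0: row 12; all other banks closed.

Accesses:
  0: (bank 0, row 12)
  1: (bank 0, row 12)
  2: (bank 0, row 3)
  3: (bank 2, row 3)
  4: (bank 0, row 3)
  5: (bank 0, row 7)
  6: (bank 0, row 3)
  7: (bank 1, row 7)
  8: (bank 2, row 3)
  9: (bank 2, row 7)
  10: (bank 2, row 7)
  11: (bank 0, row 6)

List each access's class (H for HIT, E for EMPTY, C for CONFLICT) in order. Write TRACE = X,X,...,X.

#0 (0,12) H  (was 12)
#1 (0,12) H  (was 12)
#2 (0,3) C  (was 12)
#3 (2,3) E
#4 (0,3) H  (was 3)
#5 (0,7) C  (was 3)
#6 (0,3) C  (was 7)
#7 (1,7) E
#8 (2,3) H  (was 3)
#9 (2,7) C  (was 3)
#10 (2,7) H  (was 7)
#11 (0,6) C  (was 3)

TRACE = H,H,C,E,H,C,C,E,H,C,H,C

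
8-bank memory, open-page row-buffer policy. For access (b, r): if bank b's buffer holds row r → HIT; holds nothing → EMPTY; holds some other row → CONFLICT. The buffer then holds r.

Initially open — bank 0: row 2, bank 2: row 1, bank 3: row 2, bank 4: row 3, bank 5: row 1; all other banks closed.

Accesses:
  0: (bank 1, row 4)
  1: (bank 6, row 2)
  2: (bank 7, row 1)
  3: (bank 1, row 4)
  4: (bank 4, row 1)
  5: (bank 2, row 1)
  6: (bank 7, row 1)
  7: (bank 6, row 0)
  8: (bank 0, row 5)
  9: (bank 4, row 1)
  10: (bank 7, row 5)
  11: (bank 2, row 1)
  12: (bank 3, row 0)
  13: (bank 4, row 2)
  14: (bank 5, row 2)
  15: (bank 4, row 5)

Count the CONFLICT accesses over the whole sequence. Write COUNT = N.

step 0: bank1 None->4 [EMPTY]
step 1: bank6 None->2 [EMPTY]
step 2: bank7 None->1 [EMPTY]
step 3: bank1 4->4 [HIT]
step 4: bank4 3->1 [CONFLICT]
step 5: bank2 1->1 [HIT]
step 6: bank7 1->1 [HIT]
step 7: bank6 2->0 [CONFLICT]
step 8: bank0 2->5 [CONFLICT]
step 9: bank4 1->1 [HIT]
step 10: bank7 1->5 [CONFLICT]
step 11: bank2 1->1 [HIT]
step 12: bank3 2->0 [CONFLICT]
step 13: bank4 1->2 [CONFLICT]
step 14: bank5 1->2 [CONFLICT]
step 15: bank4 2->5 [CONFLICT]

COUNT = 8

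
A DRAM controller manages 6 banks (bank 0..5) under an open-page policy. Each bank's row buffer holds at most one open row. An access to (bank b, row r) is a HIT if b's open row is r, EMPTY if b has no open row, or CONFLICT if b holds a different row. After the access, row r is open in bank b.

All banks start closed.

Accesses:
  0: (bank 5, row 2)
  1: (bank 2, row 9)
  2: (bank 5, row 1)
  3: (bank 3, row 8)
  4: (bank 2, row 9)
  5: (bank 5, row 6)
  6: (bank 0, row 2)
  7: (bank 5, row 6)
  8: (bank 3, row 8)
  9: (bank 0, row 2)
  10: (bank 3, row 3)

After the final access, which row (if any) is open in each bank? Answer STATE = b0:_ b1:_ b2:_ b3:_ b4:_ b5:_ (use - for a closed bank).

0: bank 5 row 2 — prev None → EMPTY
1: bank 2 row 9 — prev None → EMPTY
2: bank 5 row 1 — prev 2 → CONFLICT
3: bank 3 row 8 — prev None → EMPTY
4: bank 2 row 9 — prev 9 → HIT
5: bank 5 row 6 — prev 1 → CONFLICT
6: bank 0 row 2 — prev None → EMPTY
7: bank 5 row 6 — prev 6 → HIT
8: bank 3 row 8 — prev 8 → HIT
9: bank 0 row 2 — prev 2 → HIT
10: bank 3 row 3 — prev 8 → CONFLICT

STATE = b0:2 b1:- b2:9 b3:3 b4:- b5:6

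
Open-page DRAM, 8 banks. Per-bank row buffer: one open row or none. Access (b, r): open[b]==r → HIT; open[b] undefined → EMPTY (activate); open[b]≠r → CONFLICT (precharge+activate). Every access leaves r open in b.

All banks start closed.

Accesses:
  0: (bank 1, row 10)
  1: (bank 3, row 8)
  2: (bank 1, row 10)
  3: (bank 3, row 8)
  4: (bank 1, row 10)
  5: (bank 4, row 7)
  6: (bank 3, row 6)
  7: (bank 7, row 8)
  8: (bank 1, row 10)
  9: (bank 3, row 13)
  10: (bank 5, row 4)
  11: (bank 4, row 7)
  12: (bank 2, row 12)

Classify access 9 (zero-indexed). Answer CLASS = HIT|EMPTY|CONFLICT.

  [0] b1 r10: no row ⇒ E
  [1] b3 r8: no row ⇒ E
  [2] b1 r10: had r10 ⇒ H
  [3] b3 r8: had r8 ⇒ H
  [4] b1 r10: had r10 ⇒ H
  [5] b4 r7: no row ⇒ E
  [6] b3 r6: had r8 ⇒ C
  [7] b7 r8: no row ⇒ E
  [8] b1 r10: had r10 ⇒ H
  [9] b3 r13: had r6 ⇒ C
  [10] b5 r4: no row ⇒ E
  [11] b4 r7: had r7 ⇒ H
  [12] b2 r12: no row ⇒ E

CLASS = CONFLICT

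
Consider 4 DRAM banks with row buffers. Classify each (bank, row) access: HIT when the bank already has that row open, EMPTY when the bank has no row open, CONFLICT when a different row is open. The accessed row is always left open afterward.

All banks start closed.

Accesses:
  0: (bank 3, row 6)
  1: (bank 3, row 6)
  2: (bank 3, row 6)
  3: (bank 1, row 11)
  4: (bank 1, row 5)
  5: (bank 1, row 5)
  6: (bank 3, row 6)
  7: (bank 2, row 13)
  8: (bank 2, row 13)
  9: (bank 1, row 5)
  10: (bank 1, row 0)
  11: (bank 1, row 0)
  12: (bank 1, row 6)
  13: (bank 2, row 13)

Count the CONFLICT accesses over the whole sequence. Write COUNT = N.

#0 (3,6) E
#1 (3,6) H  (was 6)
#2 (3,6) H  (was 6)
#3 (1,11) E
#4 (1,5) C  (was 11)
#5 (1,5) H  (was 5)
#6 (3,6) H  (was 6)
#7 (2,13) E
#8 (2,13) H  (was 13)
#9 (1,5) H  (was 5)
#10 (1,0) C  (was 5)
#11 (1,0) H  (was 0)
#12 (1,6) C  (was 0)
#13 (2,13) H  (was 13)

COUNT = 3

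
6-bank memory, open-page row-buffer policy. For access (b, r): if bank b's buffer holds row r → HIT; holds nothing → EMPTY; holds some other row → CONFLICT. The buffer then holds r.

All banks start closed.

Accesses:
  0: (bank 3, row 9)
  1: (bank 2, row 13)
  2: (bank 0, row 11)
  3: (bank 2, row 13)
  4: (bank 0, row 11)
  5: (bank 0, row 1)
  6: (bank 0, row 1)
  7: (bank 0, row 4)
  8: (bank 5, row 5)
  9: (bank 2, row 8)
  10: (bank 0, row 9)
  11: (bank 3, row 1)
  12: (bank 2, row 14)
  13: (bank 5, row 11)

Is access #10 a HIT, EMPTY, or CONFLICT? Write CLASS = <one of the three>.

0: bank 3 row 9 — prev None → EMPTY
1: bank 2 row 13 — prev None → EMPTY
2: bank 0 row 11 — prev None → EMPTY
3: bank 2 row 13 — prev 13 → HIT
4: bank 0 row 11 — prev 11 → HIT
5: bank 0 row 1 — prev 11 → CONFLICT
6: bank 0 row 1 — prev 1 → HIT
7: bank 0 row 4 — prev 1 → CONFLICT
8: bank 5 row 5 — prev None → EMPTY
9: bank 2 row 8 — prev 13 → CONFLICT
10: bank 0 row 9 — prev 4 → CONFLICT
11: bank 3 row 1 — prev 9 → CONFLICT
12: bank 2 row 14 — prev 8 → CONFLICT
13: bank 5 row 11 — prev 5 → CONFLICT

CLASS = CONFLICT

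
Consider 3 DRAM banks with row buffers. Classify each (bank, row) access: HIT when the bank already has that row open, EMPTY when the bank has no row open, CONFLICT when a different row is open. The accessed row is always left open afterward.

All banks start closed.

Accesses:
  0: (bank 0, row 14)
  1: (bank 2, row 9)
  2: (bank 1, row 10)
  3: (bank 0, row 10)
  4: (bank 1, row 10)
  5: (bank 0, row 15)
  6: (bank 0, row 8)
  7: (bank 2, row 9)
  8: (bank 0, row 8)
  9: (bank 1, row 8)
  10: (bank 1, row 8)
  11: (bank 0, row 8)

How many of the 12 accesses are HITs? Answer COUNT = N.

COUNT = 5

step 0: bank0 None->14 [EMPTY]
step 1: bank2 None->9 [EMPTY]
step 2: bank1 None->10 [EMPTY]
step 3: bank0 14->10 [CONFLICT]
step 4: bank1 10->10 [HIT]
step 5: bank0 10->15 [CONFLICT]
step 6: bank0 15->8 [CONFLICT]
step 7: bank2 9->9 [HIT]
step 8: bank0 8->8 [HIT]
step 9: bank1 10->8 [CONFLICT]
step 10: bank1 8->8 [HIT]
step 11: bank0 8->8 [HIT]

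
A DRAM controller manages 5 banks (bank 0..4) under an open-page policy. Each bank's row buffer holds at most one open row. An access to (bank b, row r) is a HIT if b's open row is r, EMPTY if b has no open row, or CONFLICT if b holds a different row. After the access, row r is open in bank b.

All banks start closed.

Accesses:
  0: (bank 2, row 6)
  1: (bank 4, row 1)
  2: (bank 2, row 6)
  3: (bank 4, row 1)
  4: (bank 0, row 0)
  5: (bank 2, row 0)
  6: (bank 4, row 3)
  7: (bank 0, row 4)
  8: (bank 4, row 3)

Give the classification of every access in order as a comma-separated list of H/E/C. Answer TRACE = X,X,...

0: bank 2 row 6 — prev None → EMPTY
1: bank 4 row 1 — prev None → EMPTY
2: bank 2 row 6 — prev 6 → HIT
3: bank 4 row 1 — prev 1 → HIT
4: bank 0 row 0 — prev None → EMPTY
5: bank 2 row 0 — prev 6 → CONFLICT
6: bank 4 row 3 — prev 1 → CONFLICT
7: bank 0 row 4 — prev 0 → CONFLICT
8: bank 4 row 3 — prev 3 → HIT

TRACE = E,E,H,H,E,C,C,C,H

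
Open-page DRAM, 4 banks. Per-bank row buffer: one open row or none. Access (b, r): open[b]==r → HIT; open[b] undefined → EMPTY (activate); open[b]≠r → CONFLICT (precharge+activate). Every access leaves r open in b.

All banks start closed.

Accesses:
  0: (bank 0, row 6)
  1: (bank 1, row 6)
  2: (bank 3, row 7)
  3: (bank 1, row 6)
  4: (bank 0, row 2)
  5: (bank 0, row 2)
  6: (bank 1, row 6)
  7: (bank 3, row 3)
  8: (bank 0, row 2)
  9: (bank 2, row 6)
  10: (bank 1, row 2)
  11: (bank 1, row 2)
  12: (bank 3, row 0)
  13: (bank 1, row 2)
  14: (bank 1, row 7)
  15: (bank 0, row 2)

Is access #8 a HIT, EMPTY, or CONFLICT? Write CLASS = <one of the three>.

step 0: bank0 None->6 [EMPTY]
step 1: bank1 None->6 [EMPTY]
step 2: bank3 None->7 [EMPTY]
step 3: bank1 6->6 [HIT]
step 4: bank0 6->2 [CONFLICT]
step 5: bank0 2->2 [HIT]
step 6: bank1 6->6 [HIT]
step 7: bank3 7->3 [CONFLICT]
step 8: bank0 2->2 [HIT]
step 9: bank2 None->6 [EMPTY]
step 10: bank1 6->2 [CONFLICT]
step 11: bank1 2->2 [HIT]
step 12: bank3 3->0 [CONFLICT]
step 13: bank1 2->2 [HIT]
step 14: bank1 2->7 [CONFLICT]
step 15: bank0 2->2 [HIT]

CLASS = HIT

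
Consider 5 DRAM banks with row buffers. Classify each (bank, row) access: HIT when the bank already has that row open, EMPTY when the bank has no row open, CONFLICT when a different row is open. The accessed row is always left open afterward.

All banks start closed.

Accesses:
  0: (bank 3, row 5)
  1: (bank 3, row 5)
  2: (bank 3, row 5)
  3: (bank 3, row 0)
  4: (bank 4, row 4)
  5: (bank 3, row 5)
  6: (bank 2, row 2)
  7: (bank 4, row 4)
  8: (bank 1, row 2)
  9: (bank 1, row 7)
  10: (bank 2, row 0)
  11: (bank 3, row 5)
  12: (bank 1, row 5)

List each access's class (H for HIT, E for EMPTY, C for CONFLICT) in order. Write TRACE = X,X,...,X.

  [0] b3 r5: no row ⇒ E
  [1] b3 r5: had r5 ⇒ H
  [2] b3 r5: had r5 ⇒ H
  [3] b3 r0: had r5 ⇒ C
  [4] b4 r4: no row ⇒ E
  [5] b3 r5: had r0 ⇒ C
  [6] b2 r2: no row ⇒ E
  [7] b4 r4: had r4 ⇒ H
  [8] b1 r2: no row ⇒ E
  [9] b1 r7: had r2 ⇒ C
  [10] b2 r0: had r2 ⇒ C
  [11] b3 r5: had r5 ⇒ H
  [12] b1 r5: had r7 ⇒ C

TRACE = E,H,H,C,E,C,E,H,E,C,C,H,C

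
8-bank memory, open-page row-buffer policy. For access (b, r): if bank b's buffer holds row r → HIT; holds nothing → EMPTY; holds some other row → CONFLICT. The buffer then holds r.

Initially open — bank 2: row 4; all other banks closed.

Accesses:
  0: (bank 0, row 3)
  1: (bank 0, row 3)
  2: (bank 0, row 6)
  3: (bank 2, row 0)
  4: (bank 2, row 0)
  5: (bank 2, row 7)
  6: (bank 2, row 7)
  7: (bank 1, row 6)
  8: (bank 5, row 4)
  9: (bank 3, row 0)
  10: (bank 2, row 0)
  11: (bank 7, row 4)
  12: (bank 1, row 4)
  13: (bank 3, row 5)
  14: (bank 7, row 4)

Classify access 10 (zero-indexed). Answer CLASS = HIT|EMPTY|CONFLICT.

0: bank 0 row 3 — prev None → EMPTY
1: bank 0 row 3 — prev 3 → HIT
2: bank 0 row 6 — prev 3 → CONFLICT
3: bank 2 row 0 — prev 4 → CONFLICT
4: bank 2 row 0 — prev 0 → HIT
5: bank 2 row 7 — prev 0 → CONFLICT
6: bank 2 row 7 — prev 7 → HIT
7: bank 1 row 6 — prev None → EMPTY
8: bank 5 row 4 — prev None → EMPTY
9: bank 3 row 0 — prev None → EMPTY
10: bank 2 row 0 — prev 7 → CONFLICT
11: bank 7 row 4 — prev None → EMPTY
12: bank 1 row 4 — prev 6 → CONFLICT
13: bank 3 row 5 — prev 0 → CONFLICT
14: bank 7 row 4 — prev 4 → HIT

CLASS = CONFLICT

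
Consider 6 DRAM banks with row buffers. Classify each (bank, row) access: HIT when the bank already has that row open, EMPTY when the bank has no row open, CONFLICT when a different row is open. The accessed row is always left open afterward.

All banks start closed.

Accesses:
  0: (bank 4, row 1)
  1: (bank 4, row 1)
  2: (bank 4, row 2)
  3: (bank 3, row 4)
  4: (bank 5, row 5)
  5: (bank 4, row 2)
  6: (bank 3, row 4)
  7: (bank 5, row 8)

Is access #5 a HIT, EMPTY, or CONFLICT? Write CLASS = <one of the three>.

CLASS = HIT

step 0: bank4 None->1 [EMPTY]
step 1: bank4 1->1 [HIT]
step 2: bank4 1->2 [CONFLICT]
step 3: bank3 None->4 [EMPTY]
step 4: bank5 None->5 [EMPTY]
step 5: bank4 2->2 [HIT]
step 6: bank3 4->4 [HIT]
step 7: bank5 5->8 [CONFLICT]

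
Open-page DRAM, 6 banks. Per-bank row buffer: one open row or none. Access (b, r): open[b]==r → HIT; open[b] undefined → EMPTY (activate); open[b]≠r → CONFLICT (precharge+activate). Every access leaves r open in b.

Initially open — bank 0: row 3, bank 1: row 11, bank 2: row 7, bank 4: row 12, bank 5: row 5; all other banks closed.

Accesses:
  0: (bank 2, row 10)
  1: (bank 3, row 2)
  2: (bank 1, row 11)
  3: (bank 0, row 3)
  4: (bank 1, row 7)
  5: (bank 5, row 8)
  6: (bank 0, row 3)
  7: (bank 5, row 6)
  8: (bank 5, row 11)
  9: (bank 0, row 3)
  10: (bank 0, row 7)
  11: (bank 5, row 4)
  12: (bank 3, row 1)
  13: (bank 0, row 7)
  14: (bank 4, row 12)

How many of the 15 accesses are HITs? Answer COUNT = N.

COUNT = 6

step 0: bank2 7->10 [CONFLICT]
step 1: bank3 None->2 [EMPTY]
step 2: bank1 11->11 [HIT]
step 3: bank0 3->3 [HIT]
step 4: bank1 11->7 [CONFLICT]
step 5: bank5 5->8 [CONFLICT]
step 6: bank0 3->3 [HIT]
step 7: bank5 8->6 [CONFLICT]
step 8: bank5 6->11 [CONFLICT]
step 9: bank0 3->3 [HIT]
step 10: bank0 3->7 [CONFLICT]
step 11: bank5 11->4 [CONFLICT]
step 12: bank3 2->1 [CONFLICT]
step 13: bank0 7->7 [HIT]
step 14: bank4 12->12 [HIT]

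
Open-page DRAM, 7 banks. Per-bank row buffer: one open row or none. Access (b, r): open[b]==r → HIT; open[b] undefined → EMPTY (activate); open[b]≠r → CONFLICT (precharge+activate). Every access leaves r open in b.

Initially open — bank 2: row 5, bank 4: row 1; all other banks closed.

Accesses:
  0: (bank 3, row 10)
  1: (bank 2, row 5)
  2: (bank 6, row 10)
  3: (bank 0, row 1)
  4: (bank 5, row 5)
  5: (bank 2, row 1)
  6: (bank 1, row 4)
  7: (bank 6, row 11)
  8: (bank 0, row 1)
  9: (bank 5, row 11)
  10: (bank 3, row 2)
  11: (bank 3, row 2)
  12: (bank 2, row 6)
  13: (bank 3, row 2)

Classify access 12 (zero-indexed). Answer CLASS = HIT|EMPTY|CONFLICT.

0: bank 3 row 10 — prev None → EMPTY
1: bank 2 row 5 — prev 5 → HIT
2: bank 6 row 10 — prev None → EMPTY
3: bank 0 row 1 — prev None → EMPTY
4: bank 5 row 5 — prev None → EMPTY
5: bank 2 row 1 — prev 5 → CONFLICT
6: bank 1 row 4 — prev None → EMPTY
7: bank 6 row 11 — prev 10 → CONFLICT
8: bank 0 row 1 — prev 1 → HIT
9: bank 5 row 11 — prev 5 → CONFLICT
10: bank 3 row 2 — prev 10 → CONFLICT
11: bank 3 row 2 — prev 2 → HIT
12: bank 2 row 6 — prev 1 → CONFLICT
13: bank 3 row 2 — prev 2 → HIT

CLASS = CONFLICT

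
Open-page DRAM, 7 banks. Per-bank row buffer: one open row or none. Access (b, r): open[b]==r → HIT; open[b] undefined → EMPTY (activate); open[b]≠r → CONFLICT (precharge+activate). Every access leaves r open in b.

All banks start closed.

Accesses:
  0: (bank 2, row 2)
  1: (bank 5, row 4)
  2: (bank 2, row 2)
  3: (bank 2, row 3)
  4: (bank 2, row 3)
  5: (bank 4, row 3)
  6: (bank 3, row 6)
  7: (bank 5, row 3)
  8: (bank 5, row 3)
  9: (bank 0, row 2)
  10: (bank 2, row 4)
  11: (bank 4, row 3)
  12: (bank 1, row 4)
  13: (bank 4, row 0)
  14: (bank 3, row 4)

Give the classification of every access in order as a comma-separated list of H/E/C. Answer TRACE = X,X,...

TRACE = E,E,H,C,H,E,E,C,H,E,C,H,E,C,C

#0 (2,2) E
#1 (5,4) E
#2 (2,2) H  (was 2)
#3 (2,3) C  (was 2)
#4 (2,3) H  (was 3)
#5 (4,3) E
#6 (3,6) E
#7 (5,3) C  (was 4)
#8 (5,3) H  (was 3)
#9 (0,2) E
#10 (2,4) C  (was 3)
#11 (4,3) H  (was 3)
#12 (1,4) E
#13 (4,0) C  (was 3)
#14 (3,4) C  (was 6)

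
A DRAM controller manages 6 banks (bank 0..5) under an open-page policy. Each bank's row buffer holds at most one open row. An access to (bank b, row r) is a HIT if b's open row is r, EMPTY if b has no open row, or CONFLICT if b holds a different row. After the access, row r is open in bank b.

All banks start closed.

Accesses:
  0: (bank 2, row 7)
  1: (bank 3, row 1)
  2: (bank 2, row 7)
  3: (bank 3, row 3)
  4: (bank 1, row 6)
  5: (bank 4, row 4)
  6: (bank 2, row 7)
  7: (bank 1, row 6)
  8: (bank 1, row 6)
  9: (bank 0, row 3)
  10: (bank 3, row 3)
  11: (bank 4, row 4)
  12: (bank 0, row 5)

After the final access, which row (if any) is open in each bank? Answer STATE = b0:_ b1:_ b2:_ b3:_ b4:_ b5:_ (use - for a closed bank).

STATE = b0:5 b1:6 b2:7 b3:3 b4:4 b5:-

0: bank 2 row 7 — prev None → EMPTY
1: bank 3 row 1 — prev None → EMPTY
2: bank 2 row 7 — prev 7 → HIT
3: bank 3 row 3 — prev 1 → CONFLICT
4: bank 1 row 6 — prev None → EMPTY
5: bank 4 row 4 — prev None → EMPTY
6: bank 2 row 7 — prev 7 → HIT
7: bank 1 row 6 — prev 6 → HIT
8: bank 1 row 6 — prev 6 → HIT
9: bank 0 row 3 — prev None → EMPTY
10: bank 3 row 3 — prev 3 → HIT
11: bank 4 row 4 — prev 4 → HIT
12: bank 0 row 5 — prev 3 → CONFLICT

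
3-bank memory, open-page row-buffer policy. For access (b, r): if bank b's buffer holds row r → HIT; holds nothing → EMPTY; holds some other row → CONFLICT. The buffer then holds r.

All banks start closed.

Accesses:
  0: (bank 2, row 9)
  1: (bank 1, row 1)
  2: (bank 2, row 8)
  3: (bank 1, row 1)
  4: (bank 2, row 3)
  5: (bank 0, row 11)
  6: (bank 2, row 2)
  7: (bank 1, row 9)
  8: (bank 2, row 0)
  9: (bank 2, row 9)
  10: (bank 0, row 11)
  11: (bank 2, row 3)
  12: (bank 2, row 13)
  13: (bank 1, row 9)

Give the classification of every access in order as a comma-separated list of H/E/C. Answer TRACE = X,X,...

TRACE = E,E,C,H,C,E,C,C,C,C,H,C,C,H

#0 (2,9) E
#1 (1,1) E
#2 (2,8) C  (was 9)
#3 (1,1) H  (was 1)
#4 (2,3) C  (was 8)
#5 (0,11) E
#6 (2,2) C  (was 3)
#7 (1,9) C  (was 1)
#8 (2,0) C  (was 2)
#9 (2,9) C  (was 0)
#10 (0,11) H  (was 11)
#11 (2,3) C  (was 9)
#12 (2,13) C  (was 3)
#13 (1,9) H  (was 9)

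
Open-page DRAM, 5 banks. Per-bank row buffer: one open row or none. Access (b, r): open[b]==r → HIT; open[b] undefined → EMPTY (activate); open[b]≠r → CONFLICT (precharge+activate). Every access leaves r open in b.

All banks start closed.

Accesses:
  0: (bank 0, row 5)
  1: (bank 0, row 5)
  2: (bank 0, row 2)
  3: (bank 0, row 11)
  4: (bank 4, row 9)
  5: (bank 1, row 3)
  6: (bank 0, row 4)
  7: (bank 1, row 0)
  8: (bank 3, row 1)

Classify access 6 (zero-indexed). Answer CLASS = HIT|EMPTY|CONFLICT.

  [0] b0 r5: no row ⇒ E
  [1] b0 r5: had r5 ⇒ H
  [2] b0 r2: had r5 ⇒ C
  [3] b0 r11: had r2 ⇒ C
  [4] b4 r9: no row ⇒ E
  [5] b1 r3: no row ⇒ E
  [6] b0 r4: had r11 ⇒ C
  [7] b1 r0: had r3 ⇒ C
  [8] b3 r1: no row ⇒ E

CLASS = CONFLICT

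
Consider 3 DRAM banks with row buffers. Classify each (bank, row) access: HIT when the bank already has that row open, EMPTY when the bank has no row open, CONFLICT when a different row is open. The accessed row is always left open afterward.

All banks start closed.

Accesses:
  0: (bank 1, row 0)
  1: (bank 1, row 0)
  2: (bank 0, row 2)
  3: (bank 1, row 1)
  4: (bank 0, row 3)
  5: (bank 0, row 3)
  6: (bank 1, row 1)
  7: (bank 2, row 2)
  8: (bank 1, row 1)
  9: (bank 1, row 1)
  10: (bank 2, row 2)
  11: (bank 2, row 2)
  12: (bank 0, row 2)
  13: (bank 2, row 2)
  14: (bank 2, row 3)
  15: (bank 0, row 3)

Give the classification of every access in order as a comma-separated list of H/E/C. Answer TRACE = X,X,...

TRACE = E,H,E,C,C,H,H,E,H,H,H,H,C,H,C,C

  [0] b1 r0: no row ⇒ E
  [1] b1 r0: had r0 ⇒ H
  [2] b0 r2: no row ⇒ E
  [3] b1 r1: had r0 ⇒ C
  [4] b0 r3: had r2 ⇒ C
  [5] b0 r3: had r3 ⇒ H
  [6] b1 r1: had r1 ⇒ H
  [7] b2 r2: no row ⇒ E
  [8] b1 r1: had r1 ⇒ H
  [9] b1 r1: had r1 ⇒ H
  [10] b2 r2: had r2 ⇒ H
  [11] b2 r2: had r2 ⇒ H
  [12] b0 r2: had r3 ⇒ C
  [13] b2 r2: had r2 ⇒ H
  [14] b2 r3: had r2 ⇒ C
  [15] b0 r3: had r2 ⇒ C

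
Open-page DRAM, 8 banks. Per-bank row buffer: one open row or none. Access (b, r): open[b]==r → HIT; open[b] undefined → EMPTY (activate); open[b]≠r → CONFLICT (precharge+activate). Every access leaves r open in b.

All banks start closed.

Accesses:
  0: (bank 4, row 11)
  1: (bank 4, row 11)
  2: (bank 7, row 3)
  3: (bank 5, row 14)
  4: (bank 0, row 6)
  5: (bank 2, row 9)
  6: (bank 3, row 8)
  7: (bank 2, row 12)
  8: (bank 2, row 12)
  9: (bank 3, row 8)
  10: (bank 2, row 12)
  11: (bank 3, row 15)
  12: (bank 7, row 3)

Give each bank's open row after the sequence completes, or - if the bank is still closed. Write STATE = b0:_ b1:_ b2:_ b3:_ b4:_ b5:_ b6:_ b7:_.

STATE = b0:6 b1:- b2:12 b3:15 b4:11 b5:14 b6:- b7:3

#0 (4,11) E
#1 (4,11) H  (was 11)
#2 (7,3) E
#3 (5,14) E
#4 (0,6) E
#5 (2,9) E
#6 (3,8) E
#7 (2,12) C  (was 9)
#8 (2,12) H  (was 12)
#9 (3,8) H  (was 8)
#10 (2,12) H  (was 12)
#11 (3,15) C  (was 8)
#12 (7,3) H  (was 3)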